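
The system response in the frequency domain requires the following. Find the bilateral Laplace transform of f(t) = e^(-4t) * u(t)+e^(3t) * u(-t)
For e^(-4t)*u(t): L=1/(s+4), Re(s) > -4
For e^(3t)*u(-t): L=-1/(s-3), Re(s) < 3
Combined: F(s)=1/(s+4)-1/(s-3), -4 < Re(s) < 3

Answer: 1/(s+4)-1/(s-3), ROC: -4 < Re(s) < 3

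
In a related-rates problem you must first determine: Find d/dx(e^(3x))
Chain rule: d/dx[e^u]=e^u · u' where u=3x
u'=3

Answer: 3·e^(3x)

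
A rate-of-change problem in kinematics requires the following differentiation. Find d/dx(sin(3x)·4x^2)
Product rule: (fg)'=f'g + fg'
f=sin(3x), f'=3·cos(3x)
g=4x^2, g'=8x

Answer: 12·cos(3x)·x^2 + 8·sin(3x)·x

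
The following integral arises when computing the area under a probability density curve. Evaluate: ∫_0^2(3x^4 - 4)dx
Step 1: Find antiderivative F(x)=(3/5)x^5 - 4x
Step 2: F(2) - F(0)=56/5 - (0)=56/5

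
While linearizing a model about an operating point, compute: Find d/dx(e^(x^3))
Chain rule: d/dx[e^u]=e^u · u' where u=x^3
u'=3x^2

Answer: 3x^2·e^(x^3)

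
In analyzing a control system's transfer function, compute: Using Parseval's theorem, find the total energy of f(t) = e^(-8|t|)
Parseval's theorem: E = integral |f(t)|^2 dt = (1/2pi) integral |F(omega)|^2 domega
E = integral_{-inf}^{inf} e^(-16|t|) dt = 2*integral_0^inf e^(-16t) dt = 2/(2*8) = 1/8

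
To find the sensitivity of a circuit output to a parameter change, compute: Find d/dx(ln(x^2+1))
Chain rule: d/dx[ln(u)] = u'/u where u = x^2 + 1
u' = 2x

Answer: (2x)/(x^2 + 1)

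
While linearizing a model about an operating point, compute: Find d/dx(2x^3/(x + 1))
Quotient rule: (f/g)' = (f'g - fg')/g²
f = 2x^3, f' = 6x^2
g = x+1, g' = 1

Answer: (6x^2·(x+1)-2x^3)/(x+1)²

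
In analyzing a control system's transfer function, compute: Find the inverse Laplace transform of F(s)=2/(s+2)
L^(-1){2/(s-a)}=c·e^(at)
Here a=-2, c=2

Answer: 2e^(-2t)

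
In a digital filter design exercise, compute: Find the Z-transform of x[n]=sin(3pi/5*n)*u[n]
Z{sin(w0*n)*u[n]} = z*sin(w0)/(z^2 - 2z*cos(w0) + 1)
With w0 = 3pi/5: X(z) = z*sin(3pi/5)/(z^2 - 2z*cos(3pi/5) + 1)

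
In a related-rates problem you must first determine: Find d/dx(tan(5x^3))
Chain rule: d/dx[tan(u)] = sec²(u)·u' where u = 5x^3
u' = 15x^2

Answer: 15x^2·sec²(5x^3)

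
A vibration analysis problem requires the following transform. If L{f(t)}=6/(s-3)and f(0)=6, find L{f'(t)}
L{f'(t)} = s·F(s) - f(0) = 6s/(s-3) - 6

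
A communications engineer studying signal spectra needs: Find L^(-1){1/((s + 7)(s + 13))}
Partial fractions: 1/((s + 7)(s + 13))=A/(s + 7) + B/(s + 13)
Cover-up: A=1/(s + 13)|_{s=-7}=1/6; B=1/(s + 7)|_{s=-13}=-1/6
L^(-1)=(1/6)e^(-7t) - (1/6)e^(-13t)

Answer: (1/6)(e^(-7t) - e^(-13t))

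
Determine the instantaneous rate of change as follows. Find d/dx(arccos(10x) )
d/dx[arccos(u)]=-u'/√(1-u²), u=10x, u'=10

Answer: -10/√(1 - 100x²)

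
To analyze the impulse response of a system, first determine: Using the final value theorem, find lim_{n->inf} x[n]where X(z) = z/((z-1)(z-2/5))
Final value theorem: lim x[n] = lim_{z->1} (z-1)*X(z)
(z-1)*X(z) = z/(z-2/5)
As z->1: 1/(1-2/5) = 1/(3/5) = 5/3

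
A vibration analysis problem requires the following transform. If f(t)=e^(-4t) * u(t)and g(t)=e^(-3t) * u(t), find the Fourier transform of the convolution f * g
By the convolution theorem: F{f * g}=F(omega) * G(omega)
F(omega)=1/(4+j * omega), G(omega)=1/(3+j * omega)
F{f * g}=1/((4+j * omega)(3+j * omega))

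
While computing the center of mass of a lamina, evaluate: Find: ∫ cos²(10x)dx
Using identity cos²(u) = (1 + cos(2u))/2:
∫ (1 + cos(20x))/2 dx = x/2 + sin(20x)/40 + C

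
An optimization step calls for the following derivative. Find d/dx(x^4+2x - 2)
Power rule: d/dx(ax^n)=n·a·x^(n-1)
Term by term: 4·x^3 + 2

Answer: 4x^3 + 2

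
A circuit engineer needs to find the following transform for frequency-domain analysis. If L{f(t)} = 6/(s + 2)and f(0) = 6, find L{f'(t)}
L{f'(t)}=s·F(s) - f(0)=6s/(s+2)-6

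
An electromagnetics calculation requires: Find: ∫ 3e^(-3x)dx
Since d/dx[e^(-3x)] = -3e^(-3x), we get -1 e^(-3x) + C

Answer: -e^(-3x) + C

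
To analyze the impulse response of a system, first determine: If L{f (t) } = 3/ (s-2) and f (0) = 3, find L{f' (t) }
L{f'(t)}=s·F(s) - f(0)=3s/(s-2) - 3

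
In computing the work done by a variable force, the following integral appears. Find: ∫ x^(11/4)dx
Power rule: ∫ x^(11/4) dx = x^(15/4)/(15/4)+C

Answer: (4/15)·x^(15/4)+C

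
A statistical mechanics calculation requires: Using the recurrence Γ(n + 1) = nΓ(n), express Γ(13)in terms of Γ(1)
Γ(13)=12Γ(12)=12·11Γ(11)=...=12!·Γ(1)=479001600·Γ(1)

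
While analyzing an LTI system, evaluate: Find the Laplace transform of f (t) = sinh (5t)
L{sinh(at)}=a/(s²-a²)
L{sinh(5t)}=5/(s²-25)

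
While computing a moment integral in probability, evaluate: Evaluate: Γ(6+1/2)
Γ(n+1/2)=(2n)!√π/(4^n·n!)
=479001600√π/(4096·720)=(10395/64)·√π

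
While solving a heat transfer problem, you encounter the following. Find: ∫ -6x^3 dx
Using power rule: ∫ -6x^3 dx = -6/4 x^4 + C = (-3/2)x^4 + C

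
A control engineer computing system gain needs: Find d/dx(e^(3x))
Chain rule: d/dx[e^u]=e^u · u' where u=3x
u'=3

Answer: 3·e^(3x)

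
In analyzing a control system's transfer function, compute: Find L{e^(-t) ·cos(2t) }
First shifting: L{e^(at)f(t)}=F(s-a)
L{cos(2t)}=s/(s²+4)
Shift: (s+1)/((s+1)²+4)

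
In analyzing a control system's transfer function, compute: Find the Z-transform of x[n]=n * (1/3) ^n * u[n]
Using the property Z{n*a^n*u[n]}=az/(z-a)^2
With a=1/3: X(z)=(1/3)z/(z - 1/3)^2, |z| > 1/3

Answer: (1/3)z/(z - 1/3)^2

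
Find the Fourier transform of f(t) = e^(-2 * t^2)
The Fourier transform of a Gaussian e^(-a*t^2) is sqrt(pi/a)*e^(-omega^2/(4a)).
With a = 2: F(omega) = sqrt(pi/2)*e^(-omega^2/8)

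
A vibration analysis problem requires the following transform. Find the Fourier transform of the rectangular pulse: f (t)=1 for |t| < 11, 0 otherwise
F(omega) = integral from -11 to 11 of e^(-j * omega * t) dt
= 2 * sin(11 * omega)/omega = 22 * sinc(11 * omega/pi)

Answer: 2 * sin(11 * omega)/omega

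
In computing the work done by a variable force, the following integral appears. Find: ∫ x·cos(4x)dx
By parts: u=x, dv=cos(4x) dx
du=dx, v=sin(4x)/4
=x·sin(4x)/4+cos(4x)/4²+C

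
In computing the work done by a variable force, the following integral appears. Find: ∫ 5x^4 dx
Using power rule: ∫ 5x^4 dx=5/5 x^5+C=x^5+C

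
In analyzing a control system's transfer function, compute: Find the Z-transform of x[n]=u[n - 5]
Using the time-shift property: Z{u[n-5]} = z^(-5)*z/(z-1)
= z^(-4)/(z-1)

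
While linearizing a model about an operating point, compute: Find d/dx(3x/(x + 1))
Quotient rule: (f/g)' = (f'g - fg')/g²
f = 3x, f' = 3
g = x + 1, g' = 1

Answer: (3·(x + 1) - 3x)/(x + 1)²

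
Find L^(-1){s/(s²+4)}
L^(-1){s/(s² + w²)}=cos(wt)
Here w=2

Answer: cos(2t)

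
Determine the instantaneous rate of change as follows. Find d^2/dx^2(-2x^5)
Apply power rule 2 times:
d^1: -10x^4
d^2: -40x^3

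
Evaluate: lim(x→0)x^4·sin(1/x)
Squeeze theorem: -|x^4| ≤ x^4·sin(1/x) ≤ |x^4|
Since x^4 → 0 as x → 0, by squeeze theorem the limit is 0

Answer: 0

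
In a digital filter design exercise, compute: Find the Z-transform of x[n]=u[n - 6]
Using the time-shift property: Z{u[n-6]}=z^(-6) * z/(z-1)
=z^(-5)/(z-1)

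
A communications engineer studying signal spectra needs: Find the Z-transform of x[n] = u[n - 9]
Using the time-shift property: Z{u[n-9]}=z^(-9) * z/(z-1)
=z^(-8)/(z-1)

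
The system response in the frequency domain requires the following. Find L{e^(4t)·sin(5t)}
First shifting: L{e^(at)f(t)}=F(s-a)
L{sin(5t)}=5/(s²+25)
Shift: 5/((s-4)²+25)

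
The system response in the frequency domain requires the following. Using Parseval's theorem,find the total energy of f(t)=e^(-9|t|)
Parseval's theorem: E = integral |f(t)|^2 dt = (1/2pi) integral |F(omega)|^2 domega
E = integral_{-inf}^{inf} e^(-18|t|) dt = 2 * integral_0^inf e^(-18t) dt = 2/(2 * 9) = 1/9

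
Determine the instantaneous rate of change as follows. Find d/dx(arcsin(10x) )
d/dx[arcsin(u)] = u'/√(1-u²), u = 10x, u' = 10

Answer: 10/√(1-100x²)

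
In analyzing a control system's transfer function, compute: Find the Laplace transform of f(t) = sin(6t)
L{sin(wt)}=w/(s²+w²)
L{sin(6t)}=6/(s²+36)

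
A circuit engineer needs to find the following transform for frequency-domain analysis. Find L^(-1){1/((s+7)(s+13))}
Partial fractions: 1/((s+7)(s+13)) = A/(s+7)+B/(s+13)
Cover-up: A = 1/(s+13)|_{s = -7} = 1/6; B = 1/(s+7)|_{s = -13} = -1/6
L^(-1) = (1/6)e^(-7t) - (1/6)e^(-13t)

Answer: (1/6)(e^(-7t) - e^(-13t))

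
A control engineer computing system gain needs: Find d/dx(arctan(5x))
d/dx[arctan(u)]=u'/(1 + u²), u=5x, u'=5

Answer: 5/(1 + 25x²)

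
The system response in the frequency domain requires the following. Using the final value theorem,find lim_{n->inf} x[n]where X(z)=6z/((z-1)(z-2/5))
Final value theorem: lim x[n]=lim_{z->1} (z-1)*X(z)
(z-1)*X(z)=6z/(z-2/5)
As z->1: 6/(1-2/5)=6/(3/5)=10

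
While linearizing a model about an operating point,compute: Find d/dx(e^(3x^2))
Chain rule: d/dx[e^u]=e^u · u' where u=3x^2
u'=6x

Answer: 6x·e^(3x^2)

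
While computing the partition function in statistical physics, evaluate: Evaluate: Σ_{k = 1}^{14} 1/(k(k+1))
Partial fractions: 1/(k(k+1)) = 1/k - 1/(k+1)
Telescoping sum: 1(1-1/15) = 1·14/15

Answer: 14/15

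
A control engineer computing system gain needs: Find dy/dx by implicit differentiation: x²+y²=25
Differentiate both sides: 2x + 2y·(dy/dx) = 0
Solve: dy/dx = -2x/(2y) = -x/y

Answer: dy/dx = -x/y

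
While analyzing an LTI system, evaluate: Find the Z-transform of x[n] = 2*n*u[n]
Z{n*u[n]}=z/(z-1)^2
By linearity: Z{2*n*u[n]}=2z/(z-1)^2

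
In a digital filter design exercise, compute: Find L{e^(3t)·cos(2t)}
First shifting: L{e^(at)f(t)} = F(s-a)
L{cos(2t)} = s/(s² + 4)
Shift: (s-3)/((s-3)² + 4)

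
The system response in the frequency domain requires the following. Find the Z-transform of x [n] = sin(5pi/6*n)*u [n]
Z{sin(w0 * n) * u[n]} = z * sin(w0)/(z^2 - 2z * cos(w0) + 1)
With w0 = 5pi/6: X(z) = z * sin(5pi/6)/(z^2 - 2z * cos(5pi/6) + 1)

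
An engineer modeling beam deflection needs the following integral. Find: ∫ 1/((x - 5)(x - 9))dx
Partial fractions: 1/((x-5)(x-9))=A/(x-5)+B/(x-9)
A=-1/4, B=1/4
∫ [-1/4· 1/(x-5)+1/4· 1/(x-9)] dx
=(1/4)[ln|x-9| - ln|x-5|]+C

Answer: (1/4)·ln|(x-9)/(x-5)|+C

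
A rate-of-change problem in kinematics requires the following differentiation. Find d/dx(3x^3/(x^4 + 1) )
Quotient rule: (f/g)'=(f'g - fg')/g²
f=3x^3, f'=9x^2
g=x^4+1, g'=4x^3

Answer: (9x^2·(x^4+1)-12x^6)/(x^4+1)²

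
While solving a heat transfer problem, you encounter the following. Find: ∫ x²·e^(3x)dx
Integration by parts twice:
First: u=x², dv=e^(3x) dx => x²e^(3x)/3 - (2/3)∫ xe^(3x) dx
Second (∫ xe^(3x) dx): xe^(3x)/3 - e^(3x)/9
Combining: e^(3x)(x²/3 - 2x/9 + 2/27) + C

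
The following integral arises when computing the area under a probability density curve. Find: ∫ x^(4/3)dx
Power rule: ∫ x^(4/3) dx = x^(7/3)/(7/3) + C

Answer: (3/7)·x^(7/3) + C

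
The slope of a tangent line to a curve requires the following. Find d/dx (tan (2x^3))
Chain rule: d/dx[tan(u)]=sec²(u)·u' where u=2x^3
u'=6x^2

Answer: 6x^2·sec²(2x^3)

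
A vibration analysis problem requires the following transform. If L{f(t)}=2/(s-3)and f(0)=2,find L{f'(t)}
L{f'(t)} = s·F(s) - f(0) = 2s/(s-3) - 2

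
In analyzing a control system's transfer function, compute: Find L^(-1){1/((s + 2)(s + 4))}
Partial fractions: 1/((s + 2)(s + 4))=A/(s + 2) + B/(s + 4)
Cover-up: A=1/(s + 4)|_{s=-2}=1/2; B=1/(s + 2)|_{s=-4}=-1/2
L^(-1)=(1/2)e^(-2t) - (1/2)e^(-4t)

Answer: (1/2)(e^(-2t) - e^(-4t))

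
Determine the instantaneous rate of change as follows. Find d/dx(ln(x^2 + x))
Chain rule: d/dx[ln(u)]=u'/u where u=x^2+x
u'=2x+1

Answer: (2x+1)/(x^2+x)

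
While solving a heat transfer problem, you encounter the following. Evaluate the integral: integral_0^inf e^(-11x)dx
integral_0^inf e^(-11x) dx=[-1/11*e^(-11x)]_0^inf
=0 - (-1/11)=1/11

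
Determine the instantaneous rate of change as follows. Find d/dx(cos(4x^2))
Chain rule: d/dx[cos(u)] = -sin(u)·u' where u = 4x^2
u' = 8x

Answer: -8x·sin(4x^2)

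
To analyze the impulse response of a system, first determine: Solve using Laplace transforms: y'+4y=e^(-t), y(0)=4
Take L: sY - 4+4Y = 1/(s+1)
Y(s+4) = 1/(s+1)+4
Y = 1/((s+1)(s+4))+4/(s+4)
Partial fractions: 1/((s+1)(s+4)) = (1/3)/(s+1) - (1/3)/(s+4)
So Y = (1/3)/(s+1)+(11/3)/(s+4)
Inverse Laplace transform (L^(-1){1/(s+1)} = e^(-t), L^(-1){1/(s+4)} = e^(-4t)):

Answer: y(t) = (1/3)·e^(-t)+(11/3)·e^(-4t)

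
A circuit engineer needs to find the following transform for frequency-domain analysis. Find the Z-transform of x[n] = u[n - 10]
Using the time-shift property: Z{u[n-10]} = z^(-10) * z/(z-1)
= z^(-9)/(z-1)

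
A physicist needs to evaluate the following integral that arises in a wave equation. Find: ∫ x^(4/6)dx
Power rule: ∫ x^(2/3) dx = x^(5/3)/(5/3) + C

Answer: (3/5)·x^(5/3) + C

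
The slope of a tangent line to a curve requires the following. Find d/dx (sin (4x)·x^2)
Product rule: (fg)'=f'g+fg'
f=sin(4x), f'=4·cos(4x)
g=x^2, g'=2x

Answer: 4·cos(4x)·x^2+2·sin(4x)·x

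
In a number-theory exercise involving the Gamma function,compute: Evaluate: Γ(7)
Γ(n) = (n-1)! for positive integers
Γ(7) = 6! = 720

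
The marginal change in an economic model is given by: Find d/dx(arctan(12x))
d/dx[arctan(u)] = u'/(1+u²), u = 12x, u' = 12

Answer: 12/(1+144x²)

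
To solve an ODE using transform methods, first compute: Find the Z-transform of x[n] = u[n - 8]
Using the time-shift property: Z{u[n-8]} = z^(-8) * z/(z-1)
= z^(-7)/(z-1)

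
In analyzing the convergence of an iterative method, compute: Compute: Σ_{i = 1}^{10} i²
Using formula: Σ i^2 = n(n + 1)(2n + 1)/6 = 10·11·21/6 = 385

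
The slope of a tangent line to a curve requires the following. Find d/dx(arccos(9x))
d/dx[arccos(u)] = -u'/√(1-u²), u = 9x, u' = 9

Answer: -9/√(1-81x²)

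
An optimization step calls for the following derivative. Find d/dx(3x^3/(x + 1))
Quotient rule: (f/g)' = (f'g - fg')/g²
f = 3x^3, f' = 9x^2
g = x + 1, g' = 1

Answer: (9x^2·(x + 1) - 3x^3)/(x + 1)²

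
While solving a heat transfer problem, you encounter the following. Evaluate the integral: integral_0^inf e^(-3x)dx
integral_0^inf e^(-3x) dx=[-1/3*e^(-3x)]_0^inf
=0 - (-1/3)=1/3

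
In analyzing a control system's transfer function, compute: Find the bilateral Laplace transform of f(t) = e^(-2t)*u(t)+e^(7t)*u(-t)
For e^(-2t) * u(t): L = 1/(s + 2), Re(s) > -2
For e^(7t) * u(-t): L = -1/(s-7), Re(s) < 7
Combined: F(s) = 1/(s + 2) - 1/(s-7), -2 < Re(s) < 7

Answer: 1/(s + 2) - 1/(s-7), ROC: -2 < Re(s) < 7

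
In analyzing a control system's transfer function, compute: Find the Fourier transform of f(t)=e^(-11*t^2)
The Fourier transform of a Gaussian e^(-a * t^2) is sqrt(pi/a) * e^(-omega^2/(4a)).
With a=11: F(omega)=sqrt(pi/11) * e^(-omega^2/44)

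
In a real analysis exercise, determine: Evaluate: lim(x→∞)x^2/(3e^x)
Apply L'Hôpital 2 times (∞/∞ each time):
Eventually get 2!/(3e^x) → 0

Answer: 0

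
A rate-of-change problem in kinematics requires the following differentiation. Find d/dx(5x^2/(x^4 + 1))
Quotient rule: (f/g)'=(f'g - fg')/g²
f=5x^2, f'=10x
g=x^4+1, g'=4x^3

Answer: (10x·(x^4+1)-20x^5)/(x^4+1)²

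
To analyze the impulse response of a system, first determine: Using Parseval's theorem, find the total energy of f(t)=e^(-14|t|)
Parseval's theorem: E=integral |f(t)|^2 dt=(1/2pi) integral |F(omega)|^2 domega
E=integral_{-inf}^{inf} e^(-28|t|) dt=2*integral_0^inf e^(-28t) dt=2/(2*14)=1/14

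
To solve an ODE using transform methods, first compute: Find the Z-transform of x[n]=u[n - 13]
Using the time-shift property: Z{u[n-13]}=z^(-13)*z/(z-1)
=z^(-12)/(z-1)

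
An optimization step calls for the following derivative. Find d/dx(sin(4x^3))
Chain rule: d/dx[sin(u)] = cos(u)·u' where u = 4x^3
u' = 12x^2

Answer: 12x^2·cos(4x^3)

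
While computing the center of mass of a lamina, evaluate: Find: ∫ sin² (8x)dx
Using identity sin²(u) = (1 - cos(2u))/2:
∫ (1 - cos(16x))/2 dx = x/2 - sin(16x)/32 + C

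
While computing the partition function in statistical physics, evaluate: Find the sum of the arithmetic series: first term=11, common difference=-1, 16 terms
Last term: a_n = 11+(16-1)·-1 = -4
Sum = n(a_1+a_n)/2 = 16(11+(-4))/2 = 56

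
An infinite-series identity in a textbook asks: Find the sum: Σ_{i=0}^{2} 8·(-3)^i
Geometric series: S=a(1 - r^n)/(1 - r)
a=8, r=-3, n=3
S=8(1+27)/4=56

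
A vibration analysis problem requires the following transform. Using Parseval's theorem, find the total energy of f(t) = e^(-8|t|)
Parseval's theorem: E=integral |f(t)|^2 dt=(1/2pi) integral |F(omega)|^2 domega
E=integral_{-inf}^{inf} e^(-16|t|) dt=2*integral_0^inf e^(-16t) dt=2/(2*8)=1/8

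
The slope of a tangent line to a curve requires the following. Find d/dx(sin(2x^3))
Chain rule: d/dx[sin(u)]=cos(u)·u' where u=2x^3
u'=6x^2

Answer: 6x^2·cos(2x^3)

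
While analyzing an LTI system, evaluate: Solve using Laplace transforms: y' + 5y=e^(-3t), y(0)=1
Take L: sY - 1+5Y = 1/(s+3)
Y(s+5) = 1/(s+3)+1
Y = 1/((s+3)(s+5))+1/(s+5)
Partial fractions: 1/((s+3)(s+5)) = (1/2)/(s+3) - (1/2)/(s+5)
So Y = (1/2)/(s+3)+(1/2)/(s+5)
Inverse Laplace transform (L^(-1){1/(s+3)} = e^(-3t), L^(-1){1/(s+5)} = e^(-5t)):

Answer: y(t) = (1/2)·e^(-3t)+(1/2)·e^(-5t)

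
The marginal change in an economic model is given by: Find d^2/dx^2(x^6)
Apply power rule 2 times:
d^1: 6x^5
d^2: 30x^4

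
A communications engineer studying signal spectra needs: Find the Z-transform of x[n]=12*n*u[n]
Z{n*u[n]} = z/(z-1)^2
By linearity: Z{12*n*u[n]} = 12z/(z-1)^2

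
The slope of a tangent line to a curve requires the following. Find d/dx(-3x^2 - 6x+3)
Power rule: d/dx(ax^n)=n·a·x^(n-1)
Term by term: -6·x - 6

Answer: -6x - 6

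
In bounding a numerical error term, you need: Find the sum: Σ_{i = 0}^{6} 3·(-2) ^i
Geometric series: S = a(1 - r^n)/(1 - r)
a = 3, r = -2, n = 7
S = 3(1 + 128)/3 = 129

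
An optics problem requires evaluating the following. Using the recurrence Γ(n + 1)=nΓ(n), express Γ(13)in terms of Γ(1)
Γ(13) = 12Γ(12) = 12·11Γ(11) = ... = 12!·Γ(1) = 479001600·Γ(1)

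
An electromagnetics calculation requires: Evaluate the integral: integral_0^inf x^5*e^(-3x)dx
This is a Gamma integral. Substitute u = 3x (du = 3 dx):
integral_0^inf x^5*e^(-3x) dx = (1/3^6) integral_0^inf u^5*e^(-u) du
= Gamma(6)/3^6 = 5!/3^6 = 120/729

Answer: 40/243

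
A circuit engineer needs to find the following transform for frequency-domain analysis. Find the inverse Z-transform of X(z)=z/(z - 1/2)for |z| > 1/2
Standard pair: z/(z-a) <-> a^n * u[n] for causal signals
With a=1/2: x[n]=(1/2)^n * u[n]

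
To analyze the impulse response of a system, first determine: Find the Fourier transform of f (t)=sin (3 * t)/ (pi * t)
sin(W*t)/(pi*t) = (W/pi)*sinc(W*t/pi) is the impulse response of the ideal low-pass filter with cutoff W (here W = 3).
Its Fourier transform is a rectangular function:
F(omega) = 1 for |omega| < 3, 0 otherwise

Answer: rect(omega/6) [i.e., 1 for |omega| < 3, 0 otherwise]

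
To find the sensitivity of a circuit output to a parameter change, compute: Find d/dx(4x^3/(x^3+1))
Quotient rule: (f/g)'=(f'g - fg')/g²
f=4x^3, f'=12x^2
g=x^3 + 1, g'=3x^2

Answer: (12x^2·(x^3 + 1) - 12x^5)/(x^3 + 1)²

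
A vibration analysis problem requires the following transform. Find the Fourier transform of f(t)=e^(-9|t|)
Using the standard pair: F{e^(-a|t|)} = 2a/(a^2+omega^2)
With a = 9: F(omega) = 18/(81+omega^2)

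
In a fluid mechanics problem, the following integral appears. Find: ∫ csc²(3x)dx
Since d/dx[-cot(3x)]=3csc²(3x), integral=-cot(3x)/3 + C

Answer: (-1/3)cot(3x) + C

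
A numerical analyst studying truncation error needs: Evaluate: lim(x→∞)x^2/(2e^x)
Apply L'Hôpital 2 times (∞/∞ each time):
Eventually get 2!/(2e^x) → 0

Answer: 0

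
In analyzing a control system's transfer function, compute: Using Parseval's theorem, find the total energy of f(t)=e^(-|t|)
Parseval's theorem: E=integral |f(t)|^2 dt=(1/2pi) integral |F(omega)|^2 domega
E=integral_{-inf}^{inf} e^(-2|t|) dt=2 * integral_0^inf e^(-2t) dt=2/(2 * 1)=1/1

Answer: 1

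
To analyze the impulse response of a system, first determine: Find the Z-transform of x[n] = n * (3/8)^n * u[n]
Using the property Z{n*a^n*u[n]}=az/(z-a)^2
With a=3/8: X(z)=(3/8)z/(z - 3/8)^2, |z| > 3/8

Answer: (3/8)z/(z - 3/8)^2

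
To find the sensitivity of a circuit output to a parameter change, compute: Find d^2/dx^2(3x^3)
Apply power rule 2 times:
d^1: 9x^2
d^2: 18x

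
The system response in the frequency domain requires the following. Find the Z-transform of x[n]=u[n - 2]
Using the time-shift property: Z{u[n-2]} = z^(-2) * z/(z-1)
= z^(-1)/(z-1)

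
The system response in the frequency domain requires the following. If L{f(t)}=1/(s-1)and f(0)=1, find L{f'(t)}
L{f'(t)}=s·F(s) - f(0)=s/(s-1) - 1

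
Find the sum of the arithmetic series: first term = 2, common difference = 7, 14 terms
Last term: a_n=2 + (14 - 1)·7=93
Sum=n(a_1 + a_n)/2=14(2 + 93)/2=665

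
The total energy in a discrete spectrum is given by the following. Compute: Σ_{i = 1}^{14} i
Using formula: Σ i^1=n(n + 1)/2=14·15/2=105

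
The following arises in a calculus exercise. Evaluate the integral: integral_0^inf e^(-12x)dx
integral_0^inf e^(-12x) dx=[-1/12 * e^(-12x)]_0^inf
=0 - (-1/12)=1/12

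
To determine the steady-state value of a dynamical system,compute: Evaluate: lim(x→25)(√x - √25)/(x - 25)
Multiply by conjugate (√x + √25)/(√x + √25):
= (x - 25)/((x - 25)(√x + √25)) = 1/(√x + √25)
As x → 25: 1/(2√25)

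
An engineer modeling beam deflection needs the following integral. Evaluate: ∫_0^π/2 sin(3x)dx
Antiderivative: -cos(3x)/3
Evaluate at bounds: [-cos(3·π/2)/3] - [-cos(3·0)/3]
=(-(0) + (1))/3=1/3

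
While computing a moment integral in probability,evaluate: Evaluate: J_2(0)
J_n(0)=0 for all n > 0 (Bessel function of first kind)
J_2(0)=0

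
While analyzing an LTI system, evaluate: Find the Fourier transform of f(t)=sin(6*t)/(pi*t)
sin(W * t)/(pi * t)=(W/pi) * sinc(W * t/pi) is the impulse response of the ideal low-pass filter with cutoff W (here W=6).
Its Fourier transform is a rectangular function:
F(omega)=1 for |omega| < 6, 0 otherwise

Answer: rect(omega/12) [i.e., 1 for |omega| < 6, 0 otherwise]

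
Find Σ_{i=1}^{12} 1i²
=1·n(n+1)(2n+1)/6=1·12·13·25/6=650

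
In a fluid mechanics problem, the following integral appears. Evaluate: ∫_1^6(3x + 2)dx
Step 1: Find antiderivative F(x)=(3/2)x^2+2x
Step 2: F(6) - F(1)=66 - (7/2)=125/2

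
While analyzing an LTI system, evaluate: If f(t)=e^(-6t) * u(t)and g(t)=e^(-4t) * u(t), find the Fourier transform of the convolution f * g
By the convolution theorem: F{f * g} = F(omega) * G(omega)
F(omega) = 1/(6 + j * omega), G(omega) = 1/(4 + j * omega)
F{f * g} = 1/((6 + j * omega)(4 + j * omega))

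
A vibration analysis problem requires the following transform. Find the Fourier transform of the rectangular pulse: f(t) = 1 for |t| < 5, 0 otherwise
F(omega)=integral from -5 to 5 of e^(-j*omega*t) dt
=2*sin(5*omega)/omega=10*sinc(5*omega/pi)

Answer: 2*sin(5*omega)/omega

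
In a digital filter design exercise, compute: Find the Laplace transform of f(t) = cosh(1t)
L{cosh(at)} = s/(s²-a²)
L{cosh(1t)} = s/(s²-1)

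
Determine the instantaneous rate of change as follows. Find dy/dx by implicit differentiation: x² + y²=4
Differentiate both sides: 2x + 2y·(dy/dx) = 0
Solve: dy/dx = -2x/(2y) = -x/y

Answer: dy/dx = -x/y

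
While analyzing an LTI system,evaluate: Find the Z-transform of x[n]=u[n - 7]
Using the time-shift property: Z{u[n-7]} = z^(-7) * z/(z-1)
= z^(-6)/(z-1)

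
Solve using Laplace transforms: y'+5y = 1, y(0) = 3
Take L of both sides: sY(s)-3+5Y(s)=1/s
Y(s)(s+5)=1/s+3
Y(s)=1/(s(s+5))+3/(s+5)
Partial fractions: 1/(s(s+5))=(1/5)/s - (1/5)/(s+5)
So Y(s)=(1/5)/s+(14/5)/(s+5)
Inverse transform (L^(-1){1/s}=1, L^(-1){1/(s+5)}=e^(-5t)):

Answer: y(t)=1/5+(14/5)·e^(-5t)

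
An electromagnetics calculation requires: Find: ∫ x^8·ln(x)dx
By parts: u = ln(x), dv = x^8 dx
du = 1/x dx, v = x^9/9
= x^9·ln(x)/9 - ∫ x^8/9 dx
= x^9·ln(x)/9 - x^9/81+C

Answer: x^9(ln(x)/9-1/81)+C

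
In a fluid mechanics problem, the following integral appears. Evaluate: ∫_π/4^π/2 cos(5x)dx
Antiderivative: sin(5x)/5
Evaluate at bounds: [sin(5·π/2)/5] - [sin(5·π/4)/5]
=((1) - (-√2/2))/5=1/5+√2/10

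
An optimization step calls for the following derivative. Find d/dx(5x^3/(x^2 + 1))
Quotient rule: (f/g)'=(f'g - fg')/g²
f=5x^3, f'=15x^2
g=x^2 + 1, g'=2x

Answer: (15x^2·(x^2 + 1) - 10x^4)/(x^2 + 1)²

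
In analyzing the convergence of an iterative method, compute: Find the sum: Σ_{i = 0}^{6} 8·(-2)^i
Geometric series: S=a(1 - r^n)/(1 - r)
a=8, r=-2, n=7
S=8(1+128)/3=344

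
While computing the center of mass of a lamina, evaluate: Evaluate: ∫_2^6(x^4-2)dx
Step 1: Find antiderivative F(x) = (1/5)x^5-2x
Step 2: F(6) - F(2) = 7716/5 - (12/5) = 7704/5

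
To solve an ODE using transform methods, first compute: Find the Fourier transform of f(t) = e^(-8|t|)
Using the standard pair: F{e^(-a|t|)}=2a/(a^2 + omega^2)
With a=8: F(omega)=16/(64 + omega^2)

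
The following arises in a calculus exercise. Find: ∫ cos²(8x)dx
Using identity cos²(u)=(1+cos(2u))/2:
∫ (1+cos(16x))/2 dx=x/2+sin(16x)/32+C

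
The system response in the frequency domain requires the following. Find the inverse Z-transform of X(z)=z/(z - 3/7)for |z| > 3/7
Standard pair: z/(z-a) <-> a^n*u[n] for causal signals
With a=3/7: x[n]=(3/7)^n*u[n]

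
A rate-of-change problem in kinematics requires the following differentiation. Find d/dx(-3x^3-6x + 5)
Power rule: d/dx(ax^n) = n·a·x^(n-1)
Term by term: -9·x^2 - 6

Answer: -9x^2 - 6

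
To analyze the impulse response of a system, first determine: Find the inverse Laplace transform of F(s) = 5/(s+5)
L^(-1){5/(s-a)} = c·e^(at)
Here a = -5, c = 5

Answer: 5e^(-5t)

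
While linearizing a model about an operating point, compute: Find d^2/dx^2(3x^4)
Apply power rule 2 times:
d^1: 12x^3
d^2: 36x^2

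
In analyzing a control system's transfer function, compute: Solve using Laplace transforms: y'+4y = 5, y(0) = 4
Take L of both sides: sY(s) - 4 + 4Y(s) = 5/s
Y(s)(s + 4) = 5/s + 4
Y(s) = 5/(s(s + 4)) + 4/(s + 4)
Partial fractions: 5/(s(s + 4)) = (5/4)/s - (5/4)/(s + 4)
So Y(s) = (5/4)/s + (11/4)/(s + 4)
Inverse transform (L^(-1){1/s} = 1, L^(-1){1/(s + 4)} = e^(-4t)):

Answer: y(t) = 5/4 + (11/4)·e^(-4t)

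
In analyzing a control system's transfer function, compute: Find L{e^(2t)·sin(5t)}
First shifting: L{e^(at)f(t)}=F(s-a)
L{sin(5t)}=5/(s²+25)
Shift: 5/((s-2)²+25)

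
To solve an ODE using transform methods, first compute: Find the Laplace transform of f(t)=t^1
L{t^n} = n!/s^(n + 1)
L{t^1} = 1!/s^2 = 1/s^2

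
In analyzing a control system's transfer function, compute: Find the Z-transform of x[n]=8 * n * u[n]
Z{n * u[n]} = z/(z-1)^2
By linearity: Z{8 * n * u[n]} = 8z/(z-1)^2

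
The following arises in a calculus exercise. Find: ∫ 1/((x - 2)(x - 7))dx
Partial fractions: 1/((x-2)(x-7)) = A/(x-2)+B/(x-7)
A = -1/5, B = 1/5
∫ [-1/5· 1/(x-2)+1/5· 1/(x-7)] dx
= (1/5)[ln|x-7| - ln|x-2|]+C

Answer: (1/5)·ln|(x-7)/(x-2)|+C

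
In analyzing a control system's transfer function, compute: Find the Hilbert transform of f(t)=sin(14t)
The Hilbert transform shifts each frequency component by -pi/2.
H{sin(wt)} = -cos(wt)
With w = 14: H{sin(14t)} = -cos(14t)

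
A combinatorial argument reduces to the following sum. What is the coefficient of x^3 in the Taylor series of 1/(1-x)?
1/(1-x) = Σ x^n for |x|<1
All coefficients are 1

Answer: 1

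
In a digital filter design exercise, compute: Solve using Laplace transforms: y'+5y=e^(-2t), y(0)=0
Take L: sY - 0+5Y = 1/(s+2)
Y(s+5) = 1/(s+2)+0
Y = 1/((s+2)(s+5))+0/(s+5)
Partial fractions: 1/((s+2)(s+5)) = (1/3)/(s+2) - (1/3)/(s+5)
So Y = (1/3)/(s+2) - (1/3)/(s+5)
Inverse Laplace transform (L^(-1){1/(s+2)} = e^(-2t), L^(-1){1/(s+5)} = e^(-5t)):

Answer: y(t) = (1/3)·e^(-2t) - (1/3)·e^(-5t)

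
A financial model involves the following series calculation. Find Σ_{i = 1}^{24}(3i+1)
=3·Σ i + 1·24=3·300 + 24=924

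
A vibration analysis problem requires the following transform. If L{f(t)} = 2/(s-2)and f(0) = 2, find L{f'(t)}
L{f'(t)} = s·F(s) - f(0) = 2s/(s-2)-2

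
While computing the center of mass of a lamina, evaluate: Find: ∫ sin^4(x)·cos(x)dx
Let u = sin(x), du = cos(x) dx
∫ u^4 du = u^5/5+C

Answer: sin^5(x)/5+C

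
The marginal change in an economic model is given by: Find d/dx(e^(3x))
Chain rule: d/dx[e^u] = e^u · u' where u = 3x
u' = 3

Answer: 3·e^(3x)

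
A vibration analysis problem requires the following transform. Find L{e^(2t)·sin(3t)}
First shifting: L{e^(at)f(t)} = F(s-a)
L{sin(3t)} = 3/(s² + 9)
Shift: 3/((s-2)² + 9)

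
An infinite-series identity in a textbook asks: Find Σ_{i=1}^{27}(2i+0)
=2·Σ i + 0·27=2·378 + 0=756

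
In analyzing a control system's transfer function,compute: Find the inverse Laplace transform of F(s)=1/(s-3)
L^(-1){1/(s-a)}=c·e^(at)
Here a=3, c=1

Answer: e^(3t)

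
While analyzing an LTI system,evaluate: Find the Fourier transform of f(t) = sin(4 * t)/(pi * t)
sin(W*t)/(pi*t)=(W/pi)*sinc(W*t/pi) is the impulse response of the ideal low-pass filter with cutoff W (here W=4).
Its Fourier transform is a rectangular function:
F(omega)=1 for |omega| < 4, 0 otherwise

Answer: rect(omega/8) [i.e., 1 for |omega| < 4, 0 otherwise]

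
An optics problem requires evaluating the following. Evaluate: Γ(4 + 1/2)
Γ(n+1/2) = (2n)!√π/(4^n·n!)
= 40320√π/(256·24) = (105/16)·√π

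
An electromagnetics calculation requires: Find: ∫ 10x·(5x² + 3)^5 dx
Let u = 5x² + 3, du = 10x dx
∫ u^5 du = u^6/6 + C

Answer: (5x² + 3)^6/6 + C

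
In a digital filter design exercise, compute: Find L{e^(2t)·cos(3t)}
First shifting: L{e^(at)f(t)}=F(s-a)
L{cos(3t)}=s/(s²+9)
Shift: (s-2)/((s-2)²+9)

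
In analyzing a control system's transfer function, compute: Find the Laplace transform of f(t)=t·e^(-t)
L{t·e^(at)} = 1/(s-a)²
L{t·e^(-t)} = 1/(s+1)²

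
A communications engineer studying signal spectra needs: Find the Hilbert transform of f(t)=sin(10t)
The Hilbert transform shifts each frequency component by -pi/2.
H{sin(wt)} = -cos(wt)
With w = 10: H{sin(10t)} = -cos(10t)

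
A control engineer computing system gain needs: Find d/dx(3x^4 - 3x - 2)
Power rule: d/dx(ax^n) = n·a·x^(n-1)
Term by term: 12·x^3-3

Answer: 12x^3-3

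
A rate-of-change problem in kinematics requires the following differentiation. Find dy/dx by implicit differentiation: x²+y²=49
Differentiate both sides: 2x+2y·(dy/dx) = 0
Solve: dy/dx = -2x/(2y) = -x/y

Answer: dy/dx = -x/y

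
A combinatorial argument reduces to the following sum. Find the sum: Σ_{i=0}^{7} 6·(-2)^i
Geometric series: S=a(1 - r^n)/(1 - r)
a=6, r=-2, n=8
S=6(1 - 256)/3=-510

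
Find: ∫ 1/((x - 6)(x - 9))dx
Partial fractions: 1/((x-6)(x-9)) = A/(x-6)+B/(x-9)
A = -1/3, B = 1/3
∫ [-1/3· 1/(x-6)+1/3· 1/(x-9)] dx
= (1/3)[ln|x-9| - ln|x-6|]+C

Answer: (1/3)·ln|(x-9)/(x-6)|+C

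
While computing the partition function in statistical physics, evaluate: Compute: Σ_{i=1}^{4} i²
Using formula: Σ i^2=n(n + 1)(2n + 1)/6=4·5·9/6=30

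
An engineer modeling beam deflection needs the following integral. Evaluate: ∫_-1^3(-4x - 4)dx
Step 1: Find antiderivative F(x) = -2x^2 - 4x
Step 2: F(3) - F(-1) = -30 - (2) = -32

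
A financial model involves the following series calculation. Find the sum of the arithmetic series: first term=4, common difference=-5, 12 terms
Last term: a_n=4 + (12 - 1)·-5=-51
Sum=n(a_1 + a_n)/2=12(4 + (-51))/2=-282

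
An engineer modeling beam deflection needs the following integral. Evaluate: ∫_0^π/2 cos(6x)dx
Antiderivative: sin(6x)/6
Evaluate at bounds: [sin(6·π/2)/6] - [sin(6·0)/6]
=((0) - (0))/6=0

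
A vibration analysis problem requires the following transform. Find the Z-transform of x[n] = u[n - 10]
Using the time-shift property: Z{u[n-10]}=z^(-10)*z/(z-1)
=z^(-9)/(z-1)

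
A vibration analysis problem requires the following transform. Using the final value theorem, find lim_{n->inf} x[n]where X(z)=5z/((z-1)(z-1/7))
Final value theorem: lim x[n] = lim_{z->1} (z-1) * X(z)
(z-1) * X(z) = 5z/(z-1/7)
As z->1: 5/(1 - 1/7) = 5/(6/7) = 35/6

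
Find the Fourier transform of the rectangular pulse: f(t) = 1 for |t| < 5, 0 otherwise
F(omega)=integral from -5 to 5 of e^(-j * omega * t) dt
=2 * sin(5 * omega)/omega=10 * sinc(5 * omega/pi)

Answer: 2 * sin(5 * omega)/omega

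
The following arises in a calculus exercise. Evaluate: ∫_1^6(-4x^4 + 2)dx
Step 1: Find antiderivative F(x) = (-4/5)x^5 + 2x
Step 2: F(6) - F(1) = -31044/5 - (6/5) = -6210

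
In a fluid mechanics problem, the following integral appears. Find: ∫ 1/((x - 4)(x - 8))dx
Partial fractions: 1/((x-4)(x-8))=A/(x-4)+B/(x-8)
A=-1/4, B=1/4
∫ [-1/4· 1/(x-4)+1/4· 1/(x-8)] dx
=(1/4)[ln|x-8| - ln|x-4|]+C

Answer: (1/4)·ln|(x-8)/(x-4)|+C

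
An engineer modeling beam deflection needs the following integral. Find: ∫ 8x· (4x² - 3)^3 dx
Let u = 4x² - 3, du = 8x dx
∫ u^3 du = u^4/4+C

Answer: (4x² - 3)^4/4+C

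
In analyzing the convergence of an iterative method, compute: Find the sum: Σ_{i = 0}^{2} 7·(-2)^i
Geometric series: S=a(1 - r^n)/(1 - r)
a=7, r=-2, n=3
S=7(1+8)/3=21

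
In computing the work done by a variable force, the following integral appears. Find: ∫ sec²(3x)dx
Since d/dx[tan(3x)]=3sec²(3x), integral=tan(3x)/3 + C

Answer: (1/3)tan(3x) + C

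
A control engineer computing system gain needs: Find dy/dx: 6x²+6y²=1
Differentiate: 12x + 12y·(dy/dx) = 0
dy/dx = -12x/(12y) = -1·(x/y)

Answer: dy/dx = -1·(x/y)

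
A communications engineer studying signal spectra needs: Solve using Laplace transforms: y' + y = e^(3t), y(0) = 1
Take L: sY - 1+Y=1/(s-3)
Y(s+1)=1/(s-3)+1
Y=1/((s-3)(s+1))+1/(s+1)
Partial fractions: 1/((s-3)(s+1))=(1/4)/(s-3) - (1/4)/(s+1)
So Y=(1/4)/(s-3)+(3/4)/(s+1)
Inverse Laplace transform (L^(-1){1/(s-3)}=e^(3t), L^(-1){1/(s+1)}=e^(-t)):

Answer: y(t)=(1/4)·e^(3t)+(3/4)·e^(-t)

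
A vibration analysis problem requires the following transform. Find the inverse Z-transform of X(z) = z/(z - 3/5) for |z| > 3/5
Standard pair: z/(z-a) <-> a^n*u[n] for causal signals
With a=3/5: x[n]=(3/5)^n*u[n]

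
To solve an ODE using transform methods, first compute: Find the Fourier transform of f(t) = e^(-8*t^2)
The Fourier transform of a Gaussian e^(-a*t^2) is sqrt(pi/a)*e^(-omega^2/(4a)).
With a=8: F(omega)=sqrt(pi/8)*e^(-omega^2/32)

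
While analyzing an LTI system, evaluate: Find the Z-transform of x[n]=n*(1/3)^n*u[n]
Using the property Z{n*a^n*u[n]}=az/(z-a)^2
With a=1/3: X(z)=(1/3)z/(z - 1/3)^2, |z| > 1/3

Answer: (1/3)z/(z - 1/3)^2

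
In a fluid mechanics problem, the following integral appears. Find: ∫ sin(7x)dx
Using substitution u=7x: ∫ sin(u) du/7=-cos(u)/7+C

Answer: (-1/7)cos(7x)+C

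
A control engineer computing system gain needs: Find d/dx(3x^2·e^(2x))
Product rule: (fg)'=f'g + fg'
f=3x^2, f'=6x
g=e^(2x), g'=2·e^(2x)

Answer: 6x·e^(2x) + 6x^2·e^(2x)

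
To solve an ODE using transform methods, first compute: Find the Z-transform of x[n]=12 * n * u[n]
Z{n*u[n]}=z/(z-1)^2
By linearity: Z{12*n*u[n]}=12z/(z-1)^2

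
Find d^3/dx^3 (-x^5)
Apply power rule 3 times:
d^1: -5x^4
d^2: -20x^3
d^3: -60x^2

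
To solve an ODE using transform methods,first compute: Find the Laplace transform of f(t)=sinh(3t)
L{sinh(at)}=a/(s²-a²)
L{sinh(3t)}=3/(s²-9)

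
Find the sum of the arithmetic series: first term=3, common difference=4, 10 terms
Last term: a_n=3+(10-1)·4=39
Sum=n(a_1+a_n)/2=10(3+39)/2=210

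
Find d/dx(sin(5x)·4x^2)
Product rule: (fg)' = f'g+fg'
f = sin(5x), f' = 5·cos(5x)
g = 4x^2, g' = 8x

Answer: 20·cos(5x)·x^2+8·sin(5x)·x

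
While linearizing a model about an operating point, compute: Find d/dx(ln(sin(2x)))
Chain rule: d/dx[ln(u)]=u'/u where u=sin(2x)
u'=2cos(2x)

Answer: (2cos(2x))/(sin(2x))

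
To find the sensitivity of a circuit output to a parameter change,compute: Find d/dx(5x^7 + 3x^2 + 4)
Power rule: d/dx(ax^n)=n·a·x^(n-1)
Term by term: 35·x^6 + 6·x

Answer: 35x^6 + 6x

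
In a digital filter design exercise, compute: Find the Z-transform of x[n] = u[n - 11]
Using the time-shift property: Z{u[n-11]} = z^(-11)*z/(z-1)
= z^(-10)/(z-1)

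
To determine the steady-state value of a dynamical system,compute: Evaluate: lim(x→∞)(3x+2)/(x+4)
Divide numerator and denominator by x:
lim (3 + 2/x)/(1 + 4/x) = 3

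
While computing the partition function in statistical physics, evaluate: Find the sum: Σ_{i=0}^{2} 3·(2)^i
Geometric series: S = a(1 - r^n)/(1 - r)
a = 3, r = 2, n = 3
S = 3(1-8)/-1 = 21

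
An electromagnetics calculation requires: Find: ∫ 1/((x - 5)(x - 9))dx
Partial fractions: 1/((x-5)(x-9)) = A/(x-5) + B/(x-9)
A = -1/4, B = 1/4
∫ [-1/4· 1/(x-5) + 1/4· 1/(x-9)] dx
= (1/4)[ln|x-9| - ln|x-5|] + C

Answer: (1/4)·ln|(x-9)/(x-5)| + C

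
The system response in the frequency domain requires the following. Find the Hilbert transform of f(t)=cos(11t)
The Hilbert transform shifts each frequency component by -pi/2.
H{cos(wt)}=sin(wt)
With w=11: H{cos(11t)}=sin(11t)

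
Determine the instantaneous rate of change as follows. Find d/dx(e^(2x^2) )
Chain rule: d/dx[e^u]=e^u · u' where u=2x^2
u'=4x

Answer: 4x·e^(2x^2)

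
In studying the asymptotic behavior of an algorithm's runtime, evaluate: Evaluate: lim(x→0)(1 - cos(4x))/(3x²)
Using 1-cos(u) ≈ u²/2 for small u:
(1-cos(4x)) ≈ (4x)²/2=16x²/2
So limit=16/(2·3)=8/3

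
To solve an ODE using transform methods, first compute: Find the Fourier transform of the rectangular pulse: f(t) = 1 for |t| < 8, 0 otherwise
F(omega) = integral from -8 to 8 of e^(-j*omega*t) dt
= 2*sin(8*omega)/omega = 16*sinc(8*omega/pi)

Answer: 2*sin(8*omega)/omega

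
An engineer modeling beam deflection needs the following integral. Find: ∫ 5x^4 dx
Using power rule: ∫ 5x^4 dx=5/5 x^5 + C=x^5 + C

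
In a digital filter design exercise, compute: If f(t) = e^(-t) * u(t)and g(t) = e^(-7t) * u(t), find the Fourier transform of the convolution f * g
By the convolution theorem: F{f*g} = F(omega)*G(omega)
F(omega) = 1/(1 + j*omega), G(omega) = 1/(7 + j*omega)
F{f*g} = 1/((1 + j*omega)(7 + j*omega))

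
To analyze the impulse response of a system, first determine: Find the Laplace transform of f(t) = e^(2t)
L{e^(at)} = 1/(s-a)
L{e^(2t)} = 1/(s-2)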